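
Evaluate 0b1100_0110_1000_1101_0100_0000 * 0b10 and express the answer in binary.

0b1100011010001101010000000

Multiply each base-2 digit by 2, carrying:
  0×2 = 0 → write 0
  0×2 = 0 → write 0
  0×2 = 0 → write 0
  0×2 = 0 → write 0
  0×2 = 0 → write 0
  0×2 = 0 → write 0
  1×2 = 2 → write 0 carry 1
  0×2+1 = 1 → write 1
  1×2 = 2 → write 0 carry 1
  0×2+1 = 1 → write 1
  1×2 = 2 → write 0 carry 1
  1×2+1 = 3 → write 1 carry 1
  0×2+1 = 1 → write 1
  0×2 = 0 → write 0
  0×2 = 0 → write 0
  1×2 = 2 → write 0 carry 1
  0×2+1 = 1 → write 1
  1×2 = 2 → write 0 carry 1
  1×2+1 = 3 → write 1 carry 1
  0×2+1 = 1 → write 1
  0×2 = 0 → write 0
  0×2 = 0 → write 0
  1×2 = 2 → write 0 carry 1
  1×2+1 = 3 → write 1 carry 1
  remaining carry: 1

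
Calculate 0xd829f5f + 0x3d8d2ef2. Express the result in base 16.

Add column by column in base 16, right to left:
  f+2 = 1 carry 1
  5+f+1 = 5 carry 1
  f+e+1 = e carry 1
  9+2+1 = c
  2+d = f
  8+8 = 0 carry 1
  d+d+1 = b carry 1
  0+3+1 = 4

0x4b0fce51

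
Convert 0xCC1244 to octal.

0o63011104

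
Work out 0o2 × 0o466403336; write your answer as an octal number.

Multiply each base-8 digit by 2, carrying:
  6×2 = 12 → write 4 carry 1
  3×2+1 = 7 → write 7
  3×2 = 6 → write 6
  3×2 = 6 → write 6
  0×2 = 0 → write 0
  4×2 = 8 → write 0 carry 1
  6×2+1 = 13 → write 5 carry 1
  6×2+1 = 13 → write 5 carry 1
  4×2+1 = 9 → write 1 carry 1
  remaining carry: 1

0o1155006674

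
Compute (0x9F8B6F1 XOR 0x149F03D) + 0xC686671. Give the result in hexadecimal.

0x1519AD3D

First 0x9F8B6F1 XOR 0x149F03D = 0x8B146CC.
Add column by column in base 16, right to left:
  C+1 = D
  C+7 = 3 carry 1
  6+6+1 = D
  4+6 = A
  1+8 = 9
  B+6 = 1 carry 1
  8+C+1 = 5 carry 1
  final carry 1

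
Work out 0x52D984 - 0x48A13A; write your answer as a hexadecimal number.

0xA384A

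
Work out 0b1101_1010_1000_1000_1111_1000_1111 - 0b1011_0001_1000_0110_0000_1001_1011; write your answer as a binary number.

Subtract column by column in base 2:
  1-1 → 0
  1-1 → 0
  1-0 → 1
  1-1 → 0
  0-1 → 1 (borrow)
  0-0-1 → 1 (borrow)
  0-0-1 → 1 (borrow)
  1-1-1 → 1 (borrow)
  1-0-1 → 0
  1-0 → 1
  1-0 → 1
  1-0 → 1
  0-0 → 0
  0-1 → 1 (borrow)
  0-1-1 → 0 (borrow)
  1-0-1 → 0
  0-0 → 0
  0-0 → 0
  0-0 → 0
  1-1 → 0
  0-1 → 1 (borrow)
  1-0-1 → 0
  0-0 → 0
  1-0 → 1
  1-1 → 0
  0-1 → 1 (borrow)
  1-0-1 → 0
  1-1 → 0

0b10100100000010111011110100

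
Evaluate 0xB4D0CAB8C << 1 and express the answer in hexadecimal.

1 bits is not a whole number of base-16 digits; in binary: 101101001101000011001010101110001100 << 1 = 1011010011010000110010101011100011000.

0x169A195718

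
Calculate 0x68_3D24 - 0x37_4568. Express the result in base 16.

0x30F7BC

Subtract column by column in base 16:
  4-8 → C (borrow)
  2-6-1 → B (borrow)
  D-5-1 → 7
  3-4 → F (borrow)
  8-7-1 → 0
  6-3 → 3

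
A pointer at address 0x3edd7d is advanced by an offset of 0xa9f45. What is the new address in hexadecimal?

0x497cc2

Add column by column in base 16, right to left:
  d+5 = 2 carry 1
  7+4+1 = c
  d+f = c carry 1
  d+9+1 = 7 carry 1
  e+a+1 = 9 carry 1
  3+0+1 = 4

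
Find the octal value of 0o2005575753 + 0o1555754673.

0o3563552646

Add column by column in base 8, right to left:
  3+3 = 6
  5+7 = 4 carry 1
  7+6+1 = 6 carry 1
  5+4+1 = 2 carry 1
  7+5+1 = 5 carry 1
  5+7+1 = 5 carry 1
  5+5+1 = 3 carry 1
  0+5+1 = 6
  0+5 = 5
  2+1 = 3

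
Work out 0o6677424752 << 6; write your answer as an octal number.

Shifting left by 6 bits = 2 oct digits: append 2 zeros.

0o667742475200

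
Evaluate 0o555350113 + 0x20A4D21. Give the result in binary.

0b111110000000001110101101100

0o555350113 = 0b101101101011101000001001011 in binary.
0x20A4D21 = 0b10000010100100110100100001 in binary.
Add column by column in base 2, right to left:
  1+1 = 0 carry 1
  1+0+1 = 0 carry 1
  0+0+1 = 1
  1+0 = 1
  0+0 = 0
  0+1 = 1
  1+0 = 1
  0+0 = 0
  0+1 = 1
  0+0 = 0
  0+1 = 1
  0+1 = 1
  1+0 = 1
  0+0 = 0
  1+1 = 0 carry 1
  1+0+1 = 0 carry 1
  1+0+1 = 0 carry 1
  0+1+1 = 0 carry 1
  1+0+1 = 0 carry 1
  0+1+1 = 0 carry 1
  1+0+1 = 0 carry 1
  1+0+1 = 0 carry 1
  0+0+1 = 1
  1+0 = 1
  1+0 = 1
  0+1 = 1
  1+0 = 1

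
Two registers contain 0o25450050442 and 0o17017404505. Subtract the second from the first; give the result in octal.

0o6430443735

Subtract column by column in base 8:
  2-5 → 5 (borrow)
  4-0-1 → 3
  4-5 → 7 (borrow)
  0-4-1 → 3 (borrow)
  5-0-1 → 4
  0-4 → 4 (borrow)
  0-7-1 → 0 (borrow)
  5-1-1 → 3
  4-0 → 4
  5-7 → 6 (borrow)
  2-1-1 → 0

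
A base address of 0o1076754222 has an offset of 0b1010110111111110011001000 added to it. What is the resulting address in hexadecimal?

0o1076754222 = 0x8FBD892 in hexadecimal.
0b1010110111111110011001000 = 0x15BFCC8 in hexadecimal.
Add column by column in base 16, right to left:
  2+8 = A
  9+C = 5 carry 1
  8+C+1 = 5 carry 1
  D+F+1 = D carry 1
  B+B+1 = 7 carry 1
  F+5+1 = 5 carry 1
  8+1+1 = A

0xA57D55A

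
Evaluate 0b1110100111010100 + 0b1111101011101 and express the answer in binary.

0b10000100100110001

Add column by column in base 2, right to left:
  0+1 = 1
  0+0 = 0
  1+1 = 0 carry 1
  0+1+1 = 0 carry 1
  1+1+1 = 1 carry 1
  0+0+1 = 1
  1+1 = 0 carry 1
  1+0+1 = 0 carry 1
  1+1+1 = 1 carry 1
  0+1+1 = 0 carry 1
  0+1+1 = 0 carry 1
  1+1+1 = 1 carry 1
  0+1+1 = 0 carry 1
  1+0+1 = 0 carry 1
  1+0+1 = 0 carry 1
  1+0+1 = 0 carry 1
  final carry 1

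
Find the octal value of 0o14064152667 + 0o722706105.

0o15007060774

Add column by column in base 8, right to left:
  7+5 = 4 carry 1
  6+0+1 = 7
  6+1 = 7
  2+6 = 0 carry 1
  5+0+1 = 6
  1+7 = 0 carry 1
  4+2+1 = 7
  6+2 = 0 carry 1
  0+7+1 = 0 carry 1
  4+0+1 = 5
  1+0 = 1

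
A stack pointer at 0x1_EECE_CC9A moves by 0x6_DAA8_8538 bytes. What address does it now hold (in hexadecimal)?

0x8C97751D2

Add column by column in base 16, right to left:
  A+8 = 2 carry 1
  9+3+1 = D
  C+5 = 1 carry 1
  C+8+1 = 5 carry 1
  E+8+1 = 7 carry 1
  C+A+1 = 7 carry 1
  E+A+1 = 9 carry 1
  E+D+1 = C carry 1
  1+6+1 = 8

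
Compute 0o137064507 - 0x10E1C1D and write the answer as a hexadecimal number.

0x6E4D2A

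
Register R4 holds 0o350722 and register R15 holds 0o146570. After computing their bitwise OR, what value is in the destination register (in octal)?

OR each oct digit independently (no carries):
  3|1=3, 5|4=5, 0|6=6, 7|5=7, 2|7=7, 2|0=2

0o356772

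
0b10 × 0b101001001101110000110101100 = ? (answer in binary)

0b1010010011011100001101011000

Multiply each base-2 digit by 2, carrying:
  0×2 = 0 → write 0
  0×2 = 0 → write 0
  1×2 = 2 → write 0 carry 1
  1×2+1 = 3 → write 1 carry 1
  0×2+1 = 1 → write 1
  1×2 = 2 → write 0 carry 1
  0×2+1 = 1 → write 1
  1×2 = 2 → write 0 carry 1
  1×2+1 = 3 → write 1 carry 1
  0×2+1 = 1 → write 1
  0×2 = 0 → write 0
  0×2 = 0 → write 0
  0×2 = 0 → write 0
  1×2 = 2 → write 0 carry 1
  1×2+1 = 3 → write 1 carry 1
  1×2+1 = 3 → write 1 carry 1
  0×2+1 = 1 → write 1
  1×2 = 2 → write 0 carry 1
  1×2+1 = 3 → write 1 carry 1
  0×2+1 = 1 → write 1
  0×2 = 0 → write 0
  1×2 = 2 → write 0 carry 1
  0×2+1 = 1 → write 1
  0×2 = 0 → write 0
  1×2 = 2 → write 0 carry 1
  0×2+1 = 1 → write 1
  1×2 = 2 → write 0 carry 1
  remaining carry: 1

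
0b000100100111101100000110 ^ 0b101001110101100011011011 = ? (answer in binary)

XOR bit by bit (1 where the bits differ):
  000100100111101100000110
^ 101001110101100011011011
= 101101010010001111011101

0b101101010010001111011101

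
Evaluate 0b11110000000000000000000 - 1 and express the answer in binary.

The trailing 19 digits are 0, so subtracting 1 borrows through: they become 1 and the next digit up decrements.

0b11101111111111111111111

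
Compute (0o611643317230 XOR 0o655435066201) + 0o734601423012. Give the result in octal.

0o1001100014043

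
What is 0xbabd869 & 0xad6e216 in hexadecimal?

AND each hex digit independently (no carries):
  b&a=a, a&d=8, b&6=2, d&e=c, 8&2=0, 6&1=0, 9&6=0

0xa82c000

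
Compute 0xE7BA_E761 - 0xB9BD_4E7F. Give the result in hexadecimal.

0x2DFD98E2

Subtract column by column in base 16:
  1-F → 2 (borrow)
  6-7-1 → E (borrow)
  7-E-1 → 8 (borrow)
  E-4-1 → 9
  A-D → D (borrow)
  B-B-1 → F (borrow)
  7-9-1 → D (borrow)
  E-B-1 → 2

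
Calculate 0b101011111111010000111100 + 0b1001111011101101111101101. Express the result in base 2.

0b1111011011101000000101001

Add column by column in base 2, right to left:
  0+1 = 1
  0+0 = 0
  1+1 = 0 carry 1
  1+1+1 = 1 carry 1
  1+0+1 = 0 carry 1
  1+1+1 = 1 carry 1
  0+1+1 = 0 carry 1
  0+1+1 = 0 carry 1
  0+1+1 = 0 carry 1
  0+1+1 = 0 carry 1
  1+0+1 = 0 carry 1
  0+1+1 = 0 carry 1
  1+1+1 = 1 carry 1
  1+0+1 = 0 carry 1
  1+1+1 = 1 carry 1
  1+1+1 = 1 carry 1
  1+1+1 = 1 carry 1
  1+0+1 = 0 carry 1
  1+1+1 = 1 carry 1
  1+1+1 = 1 carry 1
  0+1+1 = 0 carry 1
  1+1+1 = 1 carry 1
  0+0+1 = 1
  1+0 = 1
  0+1 = 1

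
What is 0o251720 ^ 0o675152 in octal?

0o424672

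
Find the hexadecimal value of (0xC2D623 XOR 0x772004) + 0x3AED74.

First 0xC2D623 XOR 0x772004 = 0xB5F627.
Add column by column in base 16, right to left:
  7+4 = B
  2+7 = 9
  6+D = 3 carry 1
  F+E+1 = E carry 1
  5+A+1 = 0 carry 1
  B+3+1 = F

0xF0E39B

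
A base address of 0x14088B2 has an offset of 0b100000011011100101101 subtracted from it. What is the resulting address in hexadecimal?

0b100000011011100101101 = 0x10372D in hexadecimal.
Subtract column by column in base 16:
  2-D → 5 (borrow)
  B-2-1 → 8
  8-7 → 1
  8-3 → 5
  0-0 → 0
  4-1 → 3
  1-0 → 1

0x1305185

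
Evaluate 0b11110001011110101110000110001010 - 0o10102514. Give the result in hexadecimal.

0xF15A5C3E

0b11110001011110101110000110001010 = 0xF17AE18A in hexadecimal.
0o10102514 = 0x20854C in hexadecimal.
Subtract column by column in base 16:
  A-C → E (borrow)
  8-4-1 → 3
  1-5 → C (borrow)
  E-8-1 → 5
  A-0 → A
  7-2 → 5
  1-0 → 1
  F-0 → F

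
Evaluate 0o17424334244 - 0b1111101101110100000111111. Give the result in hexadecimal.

0x7a5ad065

0o17424334244 = 0x7c51b8a4 in hexadecimal.
0b1111101101110100000111111 = 0x1f6e83f in hexadecimal.
Subtract column by column in base 16:
  4-f → 5 (borrow)
  a-3-1 → 6
  8-8 → 0
  b-e → d (borrow)
  1-6-1 → a (borrow)
  5-f-1 → 5 (borrow)
  c-1-1 → a
  7-0 → 7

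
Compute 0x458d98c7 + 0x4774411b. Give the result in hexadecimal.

Add column by column in base 16, right to left:
  7+b = 2 carry 1
  c+1+1 = e
  8+1 = 9
  9+4 = d
  d+4 = 1 carry 1
  8+7+1 = 0 carry 1
  5+7+1 = d
  4+4 = 8

0x8d01d9e2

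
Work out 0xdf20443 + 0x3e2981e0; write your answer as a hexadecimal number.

Add column by column in base 16, right to left:
  3+0 = 3
  4+e = 2 carry 1
  4+1+1 = 6
  0+8 = 8
  2+9 = b
  f+2 = 1 carry 1
  d+e+1 = c carry 1
  0+3+1 = 4

0x4c1b8623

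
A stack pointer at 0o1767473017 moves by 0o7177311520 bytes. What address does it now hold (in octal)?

Add column by column in base 8, right to left:
  7+0 = 7
  1+2 = 3
  0+5 = 5
  3+1 = 4
  7+1 = 0 carry 1
  4+3+1 = 0 carry 1
  7+7+1 = 7 carry 1
  6+7+1 = 6 carry 1
  7+1+1 = 1 carry 1
  1+7+1 = 1 carry 1
  final carry 1

0o11167004537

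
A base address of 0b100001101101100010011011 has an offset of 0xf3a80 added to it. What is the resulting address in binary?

0xf3a80 = 0b11110011101010000000 in binary.
Add column by column in base 2, right to left:
  1+0 = 1
  1+0 = 1
  0+0 = 0
  1+0 = 1
  1+0 = 1
  0+0 = 0
  0+0 = 0
  1+1 = 0 carry 1
  0+0+1 = 1
  0+1 = 1
  0+0 = 0
  1+1 = 0 carry 1
  1+1+1 = 1 carry 1
  0+1+1 = 0 carry 1
  1+0+1 = 0 carry 1
  1+0+1 = 0 carry 1
  0+1+1 = 0 carry 1
  1+1+1 = 1 carry 1
  1+1+1 = 1 carry 1
  0+1+1 = 0 carry 1
  0+0+1 = 1
  0+0 = 0
  0+0 = 0
  1+0 = 1

0b100101100001001100011011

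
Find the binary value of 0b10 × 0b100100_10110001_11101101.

Multiply each base-2 digit by 2, carrying:
  1×2 = 2 → write 0 carry 1
  0×2+1 = 1 → write 1
  1×2 = 2 → write 0 carry 1
  1×2+1 = 3 → write 1 carry 1
  0×2+1 = 1 → write 1
  1×2 = 2 → write 0 carry 1
  1×2+1 = 3 → write 1 carry 1
  1×2+1 = 3 → write 1 carry 1
  1×2+1 = 3 → write 1 carry 1
  0×2+1 = 1 → write 1
  0×2 = 0 → write 0
  0×2 = 0 → write 0
  1×2 = 2 → write 0 carry 1
  1×2+1 = 3 → write 1 carry 1
  0×2+1 = 1 → write 1
  1×2 = 2 → write 0 carry 1
  0×2+1 = 1 → write 1
  0×2 = 0 → write 0
  1×2 = 2 → write 0 carry 1
  0×2+1 = 1 → write 1
  0×2 = 0 → write 0
  1×2 = 2 → write 0 carry 1
  remaining carry: 1

0b10010010110001111011010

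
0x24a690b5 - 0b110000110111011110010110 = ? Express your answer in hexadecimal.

0x23e3191f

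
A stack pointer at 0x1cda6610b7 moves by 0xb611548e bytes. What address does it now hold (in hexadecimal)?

0x1d90776545

Add column by column in base 16, right to left:
  7+e = 5 carry 1
  b+8+1 = 4 carry 1
  0+4+1 = 5
  1+5 = 6
  6+1 = 7
  6+1 = 7
  a+6 = 0 carry 1
  d+b+1 = 9 carry 1
  c+0+1 = d
  1+0 = 1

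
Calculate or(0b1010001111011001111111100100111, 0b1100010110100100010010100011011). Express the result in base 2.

OR bit by bit (1 where either bit is 1):
  1010001111011001111111100100111
| 1100010110100100010010100011011
= 1110011111111101111111100111111

0b1110011111111101111111100111111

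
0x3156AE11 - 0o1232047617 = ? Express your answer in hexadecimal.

0x26EE5E82

0o1232047617 = 0xA684F8F in hexadecimal.
Subtract column by column in base 16:
  1-F → 2 (borrow)
  1-8-1 → 8 (borrow)
  E-F-1 → E (borrow)
  A-4-1 → 5
  6-8 → E (borrow)
  5-6-1 → E (borrow)
  1-A-1 → 6 (borrow)
  3-0-1 → 2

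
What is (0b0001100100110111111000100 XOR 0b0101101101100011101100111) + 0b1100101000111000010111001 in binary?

0b10000110010001100101011100

First 0b0001100100110111111000100 XOR 0b0101101101100011101100111 = 0b0100001001010100010100011.
Add column by column in base 2, right to left:
  1+1 = 0 carry 1
  1+0+1 = 0 carry 1
  0+0+1 = 1
  0+1 = 1
  0+1 = 1
  1+1 = 0 carry 1
  0+0+1 = 1
  1+1 = 0 carry 1
  0+0+1 = 1
  0+0 = 0
  0+0 = 0
  1+0 = 1
  0+1 = 1
  1+1 = 0 carry 1
  0+1+1 = 0 carry 1
  1+0+1 = 0 carry 1
  0+0+1 = 1
  0+0 = 0
  1+1 = 0 carry 1
  0+0+1 = 1
  0+1 = 1
  0+0 = 0
  0+0 = 0
  1+1 = 0 carry 1
  0+1+1 = 0 carry 1
  final carry 1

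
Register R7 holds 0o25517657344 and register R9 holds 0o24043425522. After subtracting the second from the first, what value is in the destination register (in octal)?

0o1454231622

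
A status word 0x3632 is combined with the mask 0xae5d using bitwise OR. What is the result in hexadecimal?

0xbe7f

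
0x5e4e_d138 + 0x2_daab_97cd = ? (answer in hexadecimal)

Add column by column in base 16, right to left:
  8+d = 5 carry 1
  3+c+1 = 0 carry 1
  1+7+1 = 9
  d+9 = 6 carry 1
  e+b+1 = a carry 1
  4+a+1 = f
  e+a = 8 carry 1
  5+d+1 = 3 carry 1
  0+2+1 = 3

0x338fa6905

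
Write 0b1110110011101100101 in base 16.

Group the bits into nibbles: 0111 0110 0111 0110 0101 → 76765.

0x76765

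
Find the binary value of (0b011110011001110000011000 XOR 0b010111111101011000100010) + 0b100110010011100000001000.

0b101111111000001001000010

First 0b011110011001110000011000 XOR 0b010111111101011000100010 = 0b001001100100101000111010.
Add column by column in base 2, right to left:
  0+0 = 0
  1+0 = 1
  0+0 = 0
  1+1 = 0 carry 1
  1+0+1 = 0 carry 1
  1+0+1 = 0 carry 1
  0+0+1 = 1
  0+0 = 0
  0+0 = 0
  1+0 = 1
  0+0 = 0
  1+1 = 0 carry 1
  0+1+1 = 0 carry 1
  0+1+1 = 0 carry 1
  1+0+1 = 0 carry 1
  0+0+1 = 1
  0+1 = 1
  1+0 = 1
  1+0 = 1
  0+1 = 1
  0+1 = 1
  1+0 = 1
  0+0 = 0
  0+1 = 1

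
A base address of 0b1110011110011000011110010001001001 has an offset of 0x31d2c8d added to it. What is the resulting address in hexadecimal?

0x3a17f10d6

0b1110011110011000011110010001001001 = 0x39e61e449 in hexadecimal.
Add column by column in base 16, right to left:
  9+d = 6 carry 1
  4+8+1 = d
  4+c = 0 carry 1
  e+2+1 = 1 carry 1
  1+d+1 = f
  6+1 = 7
  e+3 = 1 carry 1
  9+0+1 = a
  3+0 = 3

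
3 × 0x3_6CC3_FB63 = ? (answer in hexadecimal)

0xA464BF229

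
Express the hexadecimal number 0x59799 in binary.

Expand each hex digit to 4 bits: 5=0101 9=1001 7=0111 9=1001 9=1001.

0b1011001011110011001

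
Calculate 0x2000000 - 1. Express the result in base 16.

The trailing 6 digits are 0, so subtracting 1 borrows through: they become F and the next digit up decrements.

0x1ffffff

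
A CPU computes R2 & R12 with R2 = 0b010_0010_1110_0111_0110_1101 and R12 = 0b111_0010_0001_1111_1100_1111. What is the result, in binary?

0b01000100000011101001101

AND bit by bit (1 only where both bits are 1):
  01000101110011101101101
& 11100100001111111001111
= 01000100000011101001101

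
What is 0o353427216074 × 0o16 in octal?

0o6341505705510

Multiply each base-8 digit by 14, carrying:
  4×14 = 56 → write 0 carry 7
  7×14+7 = 105 → write 1 carry 13
  0×14+13 = 13 → write 5 carry 1
  6×14+1 = 85 → write 5 carry 10
  1×14+10 = 24 → write 0 carry 3
  2×14+3 = 31 → write 7 carry 3
  7×14+3 = 101 → write 5 carry 12
  2×14+12 = 40 → write 0 carry 5
  4×14+5 = 61 → write 5 carry 7
  3×14+7 = 49 → write 1 carry 6
  5×14+6 = 76 → write 4 carry 9
  3×14+9 = 51 → write 3 carry 6
  remaining carry: 6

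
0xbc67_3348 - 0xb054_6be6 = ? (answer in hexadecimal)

0xc12c762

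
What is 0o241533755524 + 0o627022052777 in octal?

0o1070556030523

Add column by column in base 8, right to left:
  4+7 = 3 carry 1
  2+7+1 = 2 carry 1
  5+7+1 = 5 carry 1
  5+2+1 = 0 carry 1
  5+5+1 = 3 carry 1
  7+0+1 = 0 carry 1
  3+2+1 = 6
  3+2 = 5
  5+0 = 5
  1+7 = 0 carry 1
  4+2+1 = 7
  2+6 = 0 carry 1
  final carry 1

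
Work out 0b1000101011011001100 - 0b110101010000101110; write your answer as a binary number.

0b10000001010011110

Subtract column by column in base 2:
  0-0 → 0
  0-1 → 1 (borrow)
  1-1-1 → 1 (borrow)
  1-1-1 → 1 (borrow)
  0-0-1 → 1 (borrow)
  0-1-1 → 0 (borrow)
  1-0-1 → 0
  1-0 → 1
  0-0 → 0
  1-0 → 1
  1-1 → 0
  0-0 → 0
  1-1 → 0
  0-0 → 0
  1-1 → 0
  0-0 → 0
  0-1 → 1 (borrow)
  0-1-1 → 0 (borrow)
  1-0-1 → 0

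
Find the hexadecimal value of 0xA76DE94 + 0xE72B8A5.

0x18E99739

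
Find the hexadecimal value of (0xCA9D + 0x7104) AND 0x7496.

0x3080

Add column by column in base 16, right to left:
  D+4 = 1 carry 1
  9+0+1 = A
  A+1 = B
  C+7 = 3 carry 1
  final carry 1
Sum = 0x13BA1; now AND with 0x7496:
  1&0=0, 3&7=3, B&4=0, A&9=8, 1&6=0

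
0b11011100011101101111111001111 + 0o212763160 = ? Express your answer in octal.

0o3556543077

0b11011100011101101111111001111 = 0o3343557717 in octal.
Add column by column in base 8, right to left:
  7+0 = 7
  1+6 = 7
  7+1 = 0 carry 1
  7+3+1 = 3 carry 1
  5+6+1 = 4 carry 1
  5+7+1 = 5 carry 1
  3+2+1 = 6
  4+1 = 5
  3+2 = 5
  3+0 = 3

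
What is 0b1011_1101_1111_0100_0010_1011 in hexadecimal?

0xbdf42b

Group the bits into nibbles: 1011 1101 1111 0100 0010 1011 → bdf42b.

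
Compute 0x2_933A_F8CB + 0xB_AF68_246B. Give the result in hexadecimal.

Add column by column in base 16, right to left:
  B+B = 6 carry 1
  C+6+1 = 3 carry 1
  8+4+1 = D
  F+2 = 1 carry 1
  A+8+1 = 3 carry 1
  3+6+1 = A
  3+F = 2 carry 1
  9+A+1 = 4 carry 1
  2+B+1 = E

0xE42A31D36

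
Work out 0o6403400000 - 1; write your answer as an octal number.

0o6403377777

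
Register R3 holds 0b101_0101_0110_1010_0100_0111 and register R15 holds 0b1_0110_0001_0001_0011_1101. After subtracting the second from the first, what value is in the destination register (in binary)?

0b1111110101100100001010

Subtract column by column in base 2:
  1-1 → 0
  1-0 → 1
  1-1 → 0
  0-1 → 1 (borrow)
  0-1-1 → 0 (borrow)
  0-1-1 → 0 (borrow)
  1-0-1 → 0
  0-0 → 0
  0-1 → 1 (borrow)
  1-0-1 → 0
  0-0 → 0
  1-0 → 1
  0-1 → 1 (borrow)
  1-0-1 → 0
  1-0 → 1
  0-0 → 0
  1-0 → 1
  0-1 → 1 (borrow)
  1-1-1 → 1 (borrow)
  0-0-1 → 1 (borrow)
  1-1-1 → 1 (borrow)
  0-0-1 → 1 (borrow)
  1-0-1 → 0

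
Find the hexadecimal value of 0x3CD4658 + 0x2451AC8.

0x6126120

Add column by column in base 16, right to left:
  8+8 = 0 carry 1
  5+C+1 = 2 carry 1
  6+A+1 = 1 carry 1
  4+1+1 = 6
  D+5 = 2 carry 1
  C+4+1 = 1 carry 1
  3+2+1 = 6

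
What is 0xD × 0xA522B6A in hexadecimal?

0x862C3462

Multiply each base-16 digit by 13, carrying:
  A×13 = 130 → write 2 carry 8
  6×13+8 = 86 → write 6 carry 5
  B×13+5 = 148 → write 4 carry 9
  2×13+9 = 35 → write 3 carry 2
  2×13+2 = 28 → write C carry 1
  5×13+1 = 66 → write 2 carry 4
  A×13+4 = 134 → write 6 carry 8
  remaining carry: 8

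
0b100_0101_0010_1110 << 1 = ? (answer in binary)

Left shift by 1: append 1 zero bit.

0b1000101001011100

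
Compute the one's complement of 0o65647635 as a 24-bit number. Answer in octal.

0o12130142

Each oct digit d becomes 7−d:
  6→1, 5→2, 6→1, 4→3, 7→0, 6→1, 3→4, 5→2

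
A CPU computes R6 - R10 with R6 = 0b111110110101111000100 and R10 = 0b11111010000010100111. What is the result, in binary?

0b11111100101100011101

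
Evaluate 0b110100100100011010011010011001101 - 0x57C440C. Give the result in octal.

0b110100100100011010011010011001101 = 0o64443232315 in octal.
0x57C440C = 0o537042014 in octal.
Subtract column by column in base 8:
  5-4 → 1
  1-1 → 0
  3-0 → 3
  2-2 → 0
  3-4 → 7 (borrow)
  2-0-1 → 1
  3-7 → 4 (borrow)
  4-3-1 → 0
  4-5 → 7 (borrow)
  4-0-1 → 3
  6-0 → 6

0o63704170301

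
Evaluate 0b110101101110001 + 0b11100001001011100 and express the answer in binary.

Add column by column in base 2, right to left:
  1+0 = 1
  0+0 = 0
  0+1 = 1
  0+1 = 1
  1+1 = 0 carry 1
  1+0+1 = 0 carry 1
  1+1+1 = 1 carry 1
  0+0+1 = 1
  1+0 = 1
  1+1 = 0 carry 1
  0+0+1 = 1
  1+0 = 1
  0+0 = 0
  1+0 = 1
  1+1 = 0 carry 1
  0+1+1 = 0 carry 1
  0+1+1 = 0 carry 1
  final carry 1

0b100010110111001101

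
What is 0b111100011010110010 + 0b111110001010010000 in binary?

0b1111010100101000010

Add column by column in base 2, right to left:
  0+0 = 0
  1+0 = 1
  0+0 = 0
  0+0 = 0
  1+1 = 0 carry 1
  1+0+1 = 0 carry 1
  0+0+1 = 1
  1+1 = 0 carry 1
  0+0+1 = 1
  1+1 = 0 carry 1
  1+0+1 = 0 carry 1
  0+0+1 = 1
  0+0 = 0
  0+1 = 1
  1+1 = 0 carry 1
  1+1+1 = 1 carry 1
  1+1+1 = 1 carry 1
  1+1+1 = 1 carry 1
  final carry 1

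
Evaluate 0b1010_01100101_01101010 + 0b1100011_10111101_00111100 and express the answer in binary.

Add column by column in base 2, right to left:
  0+0 = 0
  1+0 = 1
  0+1 = 1
  1+1 = 0 carry 1
  0+1+1 = 0 carry 1
  1+1+1 = 1 carry 1
  1+0+1 = 0 carry 1
  0+0+1 = 1
  1+1 = 0 carry 1
  0+0+1 = 1
  1+1 = 0 carry 1
  0+1+1 = 0 carry 1
  0+1+1 = 0 carry 1
  1+1+1 = 1 carry 1
  1+0+1 = 0 carry 1
  0+1+1 = 0 carry 1
  0+1+1 = 0 carry 1
  1+1+1 = 1 carry 1
  0+0+1 = 1
  1+0 = 1
  0+0 = 0
  0+1 = 1
  0+1 = 1

0b11011100010001010100110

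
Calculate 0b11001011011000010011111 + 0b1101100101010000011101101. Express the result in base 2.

0b10000110000101000110001100

Add column by column in base 2, right to left:
  1+1 = 0 carry 1
  1+0+1 = 0 carry 1
  1+1+1 = 1 carry 1
  1+1+1 = 1 carry 1
  1+0+1 = 0 carry 1
  0+1+1 = 0 carry 1
  0+1+1 = 0 carry 1
  1+1+1 = 1 carry 1
  0+0+1 = 1
  0+0 = 0
  0+0 = 0
  0+0 = 0
  1+0 = 1
  1+1 = 0 carry 1
  0+0+1 = 1
  1+1 = 0 carry 1
  1+0+1 = 0 carry 1
  0+1+1 = 0 carry 1
  1+0+1 = 0 carry 1
  0+0+1 = 1
  0+1 = 1
  1+1 = 0 carry 1
  1+0+1 = 0 carry 1
  0+1+1 = 0 carry 1
  0+1+1 = 0 carry 1
  final carry 1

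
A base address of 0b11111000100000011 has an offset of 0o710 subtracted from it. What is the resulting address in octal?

0o367473

0b11111000100000011 = 0o370403 in octal.
Subtract column by column in base 8:
  3-0 → 3
  0-1 → 7 (borrow)
  4-7-1 → 4 (borrow)
  0-0-1 → 7 (borrow)
  7-0-1 → 6
  3-0 → 3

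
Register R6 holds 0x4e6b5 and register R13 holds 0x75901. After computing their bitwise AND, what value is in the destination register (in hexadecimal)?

AND each hex digit independently (no carries):
  4&7=4, e&5=4, 6&9=0, b&0=0, 5&1=1

0x44001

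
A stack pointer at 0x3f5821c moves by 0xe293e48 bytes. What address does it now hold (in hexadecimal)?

0x121ec064

Add column by column in base 16, right to left:
  c+8 = 4 carry 1
  1+4+1 = 6
  2+e = 0 carry 1
  8+3+1 = c
  5+9 = e
  f+2 = 1 carry 1
  3+e+1 = 2 carry 1
  final carry 1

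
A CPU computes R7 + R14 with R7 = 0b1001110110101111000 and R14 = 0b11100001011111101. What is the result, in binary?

0b1101011000001110101

Add column by column in base 2, right to left:
  0+1 = 1
  0+0 = 0
  0+1 = 1
  1+1 = 0 carry 1
  1+1+1 = 1 carry 1
  1+1+1 = 1 carry 1
  1+1+1 = 1 carry 1
  0+1+1 = 0 carry 1
  1+0+1 = 0 carry 1
  0+1+1 = 0 carry 1
  1+0+1 = 0 carry 1
  1+0+1 = 0 carry 1
  0+0+1 = 1
  1+0 = 1
  1+1 = 0 carry 1
  1+1+1 = 1 carry 1
  0+1+1 = 0 carry 1
  0+0+1 = 1
  1+0 = 1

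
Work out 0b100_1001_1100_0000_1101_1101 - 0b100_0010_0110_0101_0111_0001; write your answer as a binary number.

0b1110101101101101100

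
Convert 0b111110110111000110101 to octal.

Group the bits in threes: 111 110 110 111 000 110 101 → 7667065.

0o7667065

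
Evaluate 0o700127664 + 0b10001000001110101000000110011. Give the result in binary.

0o700127664 = 0b111000000001010111110110100 in binary.
Add column by column in base 2, right to left:
  0+1 = 1
  0+1 = 1
  1+0 = 1
  0+0 = 0
  1+1 = 0 carry 1
  1+1+1 = 1 carry 1
  0+0+1 = 1
  1+0 = 1
  1+0 = 1
  1+0 = 1
  1+0 = 1
  1+0 = 1
  0+1 = 1
  1+0 = 1
  0+1 = 1
  1+0 = 1
  0+1 = 1
  0+1 = 1
  0+1 = 1
  0+0 = 0
  0+0 = 0
  0+0 = 0
  0+0 = 0
  0+0 = 0
  1+1 = 0 carry 1
  1+0+1 = 0 carry 1
  1+0+1 = 0 carry 1
  0+0+1 = 1
  0+1 = 1

0b11000000001111111111111100111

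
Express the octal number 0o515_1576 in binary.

0b101001101001101111110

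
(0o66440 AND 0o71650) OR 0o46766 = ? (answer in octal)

0o66766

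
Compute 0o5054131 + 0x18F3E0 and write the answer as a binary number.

0b1011010100110000111001

0o5054131 = 0b101000101100001011001 in binary.
0x18F3E0 = 0b110001111001111100000 in binary.
Add column by column in base 2, right to left:
  1+0 = 1
  0+0 = 0
  0+0 = 0
  1+0 = 1
  1+0 = 1
  0+1 = 1
  1+1 = 0 carry 1
  0+1+1 = 0 carry 1
  0+1+1 = 0 carry 1
  0+1+1 = 0 carry 1
  0+0+1 = 1
  1+0 = 1
  1+1 = 0 carry 1
  0+1+1 = 0 carry 1
  1+1+1 = 1 carry 1
  0+1+1 = 0 carry 1
  0+0+1 = 1
  0+0 = 0
  1+0 = 1
  0+1 = 1
  1+1 = 0 carry 1
  final carry 1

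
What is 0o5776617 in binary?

Each octal digit is 3 bits: 5=101 7=111 7=111 6=110 6=110 1=001 7=111.

0b101111111110110001111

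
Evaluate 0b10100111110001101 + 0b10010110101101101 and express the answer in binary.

Add column by column in base 2, right to left:
  1+1 = 0 carry 1
  0+0+1 = 1
  1+1 = 0 carry 1
  1+1+1 = 1 carry 1
  0+0+1 = 1
  0+1 = 1
  0+1 = 1
  1+0 = 1
  1+1 = 0 carry 1
  1+0+1 = 0 carry 1
  1+1+1 = 1 carry 1
  1+1+1 = 1 carry 1
  0+0+1 = 1
  0+1 = 1
  1+0 = 1
  0+0 = 0
  1+1 = 0 carry 1
  final carry 1

0b100111110011111010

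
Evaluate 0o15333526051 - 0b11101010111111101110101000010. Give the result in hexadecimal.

0x4E0ECEE7

0o15333526051 = 0x6B6EAC29 in hexadecimal.
0b11101010111111101110101000010 = 0x1D5FDD42 in hexadecimal.
Subtract column by column in base 16:
  9-2 → 7
  2-4 → E (borrow)
  C-D-1 → E (borrow)
  A-D-1 → C (borrow)
  E-F-1 → E (borrow)
  6-5-1 → 0
  B-D → E (borrow)
  6-1-1 → 4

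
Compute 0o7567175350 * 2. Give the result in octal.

Multiply each base-8 digit by 2, carrying:
  0×2 = 0 → write 0
  5×2 = 10 → write 2 carry 1
  3×2+1 = 7 → write 7
  5×2 = 10 → write 2 carry 1
  7×2+1 = 15 → write 7 carry 1
  1×2+1 = 3 → write 3
  7×2 = 14 → write 6 carry 1
  6×2+1 = 13 → write 5 carry 1
  5×2+1 = 11 → write 3 carry 1
  7×2+1 = 15 → write 7 carry 1
  remaining carry: 1

0o17356372720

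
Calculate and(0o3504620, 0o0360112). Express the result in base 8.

AND each oct digit independently (no carries):
  3&0=0, 5&3=1, 0&6=0, 4&0=0, 6&1=0, 2&1=0, 0&2=0

0o0100000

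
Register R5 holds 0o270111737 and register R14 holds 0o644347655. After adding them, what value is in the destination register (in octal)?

0o1134461614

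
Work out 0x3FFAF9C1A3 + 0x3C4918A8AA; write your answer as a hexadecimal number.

Add column by column in base 16, right to left:
  3+A = D
  A+A = 4 carry 1
  1+8+1 = A
  C+A = 6 carry 1
  9+8+1 = 2 carry 1
  F+1+1 = 1 carry 1
  A+9+1 = 4 carry 1
  F+4+1 = 4 carry 1
  F+C+1 = C carry 1
  3+3+1 = 7

0x7C44126A4D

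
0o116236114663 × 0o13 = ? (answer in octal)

Multiply each base-8 digit by 11, carrying:
  3×11 = 33 → write 1 carry 4
  6×11+4 = 70 → write 6 carry 8
  6×11+8 = 74 → write 2 carry 9
  4×11+9 = 53 → write 5 carry 6
  1×11+6 = 17 → write 1 carry 2
  1×11+2 = 13 → write 5 carry 1
  6×11+1 = 67 → write 3 carry 8
  3×11+8 = 41 → write 1 carry 5
  2×11+5 = 27 → write 3 carry 3
  6×11+3 = 69 → write 5 carry 8
  1×11+8 = 19 → write 3 carry 2
  1×11+2 = 13 → write 5 carry 1
  remaining carry: 1

0o1535313515261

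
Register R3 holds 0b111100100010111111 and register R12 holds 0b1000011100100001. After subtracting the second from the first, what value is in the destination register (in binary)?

0b110100000110011110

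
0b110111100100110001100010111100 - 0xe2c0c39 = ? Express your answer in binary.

0b101001011001110000110010000011

0xe2c0c39 = 0b1110001011000000110000111001 in binary.
Subtract column by column in base 2:
  0-1 → 1 (borrow)
  0-0-1 → 1 (borrow)
  1-0-1 → 0
  1-1 → 0
  1-1 → 0
  1-1 → 0
  0-0 → 0
  1-0 → 1
  0-0 → 0
  0-0 → 0
  0-1 → 1 (borrow)
  1-1-1 → 1 (borrow)
  1-0-1 → 0
  0-0 → 0
  0-0 → 0
  0-0 → 0
  1-0 → 1
  1-0 → 1
  0-1 → 1 (borrow)
  0-1-1 → 0 (borrow)
  1-0-1 → 0
  0-1 → 1 (borrow)
  0-0-1 → 1 (borrow)
  1-0-1 → 0
  1-0 → 1
  1-1 → 0
  1-1 → 0
  0-1 → 1 (borrow)
  1-0-1 → 0
  1-0 → 1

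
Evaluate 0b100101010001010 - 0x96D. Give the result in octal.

0b100101010001010 = 0o45212 in octal.
0x96D = 0o4555 in octal.
Subtract column by column in base 8:
  2-5 → 5 (borrow)
  1-5-1 → 3 (borrow)
  2-5-1 → 4 (borrow)
  5-4-1 → 0
  4-0 → 4

0o40435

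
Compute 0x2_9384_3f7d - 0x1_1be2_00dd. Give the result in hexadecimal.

Subtract column by column in base 16:
  d-d → 0
  7-d → a (borrow)
  f-0-1 → e
  3-0 → 3
  4-2 → 2
  8-e → a (borrow)
  3-b-1 → 7 (borrow)
  9-1-1 → 7
  2-1 → 1

0x177a23ea0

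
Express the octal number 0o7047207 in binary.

0b111000100111010000111

Each octal digit is 3 bits: 7=111 0=000 4=100 7=111 2=010 0=000 7=111.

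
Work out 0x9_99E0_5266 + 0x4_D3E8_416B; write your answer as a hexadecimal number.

0xE6DC893D1

Add column by column in base 16, right to left:
  6+B = 1 carry 1
  6+6+1 = D
  2+1 = 3
  5+4 = 9
  0+8 = 8
  E+E = C carry 1
  9+3+1 = D
  9+D = 6 carry 1
  9+4+1 = E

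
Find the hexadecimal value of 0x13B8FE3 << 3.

0x9DC7F18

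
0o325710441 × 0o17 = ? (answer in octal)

0o6210300357

Multiply each base-8 digit by 15, carrying:
  1×15 = 15 → write 7 carry 1
  4×15+1 = 61 → write 5 carry 7
  4×15+7 = 67 → write 3 carry 8
  0×15+8 = 8 → write 0 carry 1
  1×15+1 = 16 → write 0 carry 2
  7×15+2 = 107 → write 3 carry 13
  5×15+13 = 88 → write 0 carry 11
  2×15+11 = 41 → write 1 carry 5
  3×15+5 = 50 → write 2 carry 6
  remaining carry: 6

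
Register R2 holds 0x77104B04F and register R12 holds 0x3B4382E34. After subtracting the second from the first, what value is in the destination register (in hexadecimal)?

Subtract column by column in base 16:
  F-4 → B
  4-3 → 1
  0-E → 2 (borrow)
  B-2-1 → 8
  4-8 → C (borrow)
  0-3-1 → C (borrow)
  1-4-1 → C (borrow)
  7-B-1 → B (borrow)
  7-3-1 → 3

0x3BCCC821B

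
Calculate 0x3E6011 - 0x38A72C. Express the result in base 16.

0x5B8E5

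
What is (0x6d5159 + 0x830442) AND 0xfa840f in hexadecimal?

0xf0040b

Add column by column in base 16, right to left:
  9+2 = b
  5+4 = 9
  1+4 = 5
  5+0 = 5
  d+3 = 0 carry 1
  6+8+1 = f
Sum = 0xf0559b; now AND with 0xfa840f:
  f&f=f, 0&a=0, 5&8=0, 5&4=4, 9&0=0, b&f=b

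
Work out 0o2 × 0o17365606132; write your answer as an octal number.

0o36753414264

Multiply each base-8 digit by 2, carrying:
  2×2 = 4 → write 4
  3×2 = 6 → write 6
  1×2 = 2 → write 2
  6×2 = 12 → write 4 carry 1
  0×2+1 = 1 → write 1
  6×2 = 12 → write 4 carry 1
  5×2+1 = 11 → write 3 carry 1
  6×2+1 = 13 → write 5 carry 1
  3×2+1 = 7 → write 7
  7×2 = 14 → write 6 carry 1
  1×2+1 = 3 → write 3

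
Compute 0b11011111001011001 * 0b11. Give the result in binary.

Multiply each base-2 digit by 3, carrying:
  1×3 = 3 → write 1 carry 1
  0×3+1 = 1 → write 1
  0×3 = 0 → write 0
  1×3 = 3 → write 1 carry 1
  1×3+1 = 4 → write 0 carry 2
  0×3+2 = 2 → write 0 carry 1
  1×3+1 = 4 → write 0 carry 2
  0×3+2 = 2 → write 0 carry 1
  0×3+1 = 1 → write 1
  1×3 = 3 → write 1 carry 1
  1×3+1 = 4 → write 0 carry 2
  1×3+2 = 5 → write 1 carry 2
  1×3+2 = 5 → write 1 carry 2
  1×3+2 = 5 → write 1 carry 2
  0×3+2 = 2 → write 0 carry 1
  1×3+1 = 4 → write 0 carry 2
  1×3+2 = 5 → write 1 carry 2
  remaining carry: 10

0b1010011101100001011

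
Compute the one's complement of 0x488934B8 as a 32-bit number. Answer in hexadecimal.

Each hex digit d becomes F−d:
  4→B, 8→7, 8→7, 9→6, 3→C, 4→B, B→4, 8→7

0xB776CB47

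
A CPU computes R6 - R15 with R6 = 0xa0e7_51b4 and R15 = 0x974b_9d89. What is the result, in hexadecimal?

0x99bb42b

Subtract column by column in base 16:
  4-9 → b (borrow)
  b-8-1 → 2
  1-d → 4 (borrow)
  5-9-1 → b (borrow)
  7-b-1 → b (borrow)
  e-4-1 → 9
  0-7 → 9 (borrow)
  a-9-1 → 0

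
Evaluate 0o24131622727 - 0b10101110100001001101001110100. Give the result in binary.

0b10001011100101101000101101100011

0o24131622727 = 0b10100001011001110010010111010111 in binary.
Subtract column by column in base 2:
  1-0 → 1
  1-0 → 1
  1-1 → 0
  0-0 → 0
  1-1 → 0
  0-1 → 1 (borrow)
  1-1-1 → 1 (borrow)
  1-0-1 → 0
  1-0 → 1
  0-1 → 1 (borrow)
  1-0-1 → 0
  0-1 → 1 (borrow)
  0-1-1 → 0 (borrow)
  1-0-1 → 0
  0-0 → 0
  0-1 → 1 (borrow)
  1-0-1 → 0
  1-0 → 1
  1-0 → 1
  0-0 → 0
  0-1 → 1 (borrow)
  1-0-1 → 0
  1-1 → 0
  0-1 → 1 (borrow)
  1-1-1 → 1 (borrow)
  0-0-1 → 1 (borrow)
  0-1-1 → 0 (borrow)
  0-0-1 → 1 (borrow)
  0-1-1 → 0 (borrow)
  1-0-1 → 0
  0-0 → 0
  1-0 → 1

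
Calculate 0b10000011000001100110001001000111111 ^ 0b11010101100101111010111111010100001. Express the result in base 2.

0b01010110100100011100110110010011110

XOR bit by bit (1 where the bits differ):
  10000011000001100110001001000111111
^ 11010101100101111010111111010100001
= 01010110100100011100110110010011110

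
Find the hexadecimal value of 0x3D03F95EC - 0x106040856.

Subtract column by column in base 16:
  C-6 → 6
  E-5 → 9
  5-8 → D (borrow)
  9-0-1 → 8
  F-4 → B
  3-0 → 3
  0-6 → A (borrow)
  D-0-1 → C
  3-1 → 2

0x2CA3B8D96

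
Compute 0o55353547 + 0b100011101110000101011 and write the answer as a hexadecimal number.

0o55353547 = 0xb5d767 in hexadecimal.
0b100011101110000101011 = 0x11dc2b in hexadecimal.
Add column by column in base 16, right to left:
  7+b = 2 carry 1
  6+2+1 = 9
  7+c = 3 carry 1
  d+d+1 = b carry 1
  5+1+1 = 7
  b+1 = c

0xc7b392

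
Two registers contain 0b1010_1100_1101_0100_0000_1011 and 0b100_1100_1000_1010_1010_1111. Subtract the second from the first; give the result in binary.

0b11000000100100101011100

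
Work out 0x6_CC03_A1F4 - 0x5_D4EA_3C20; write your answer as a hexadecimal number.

Subtract column by column in base 16:
  4-0 → 4
  F-2 → D
  1-C → 5 (borrow)
  A-3-1 → 6
  3-A → 9 (borrow)
  0-E-1 → 1 (borrow)
  C-4-1 → 7
  C-D → F (borrow)
  6-5-1 → 0

0xF71965D4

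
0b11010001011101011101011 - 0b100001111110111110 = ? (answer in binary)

0b11001101001101100101101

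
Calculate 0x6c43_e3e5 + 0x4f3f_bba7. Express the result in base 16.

Add column by column in base 16, right to left:
  5+7 = c
  e+a = 8 carry 1
  3+b+1 = f
  e+b = 9 carry 1
  3+f+1 = 3 carry 1
  4+3+1 = 8
  c+f = b carry 1
  6+4+1 = b

0xbb839f8c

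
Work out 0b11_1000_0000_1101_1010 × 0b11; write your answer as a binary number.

Multiply each base-2 digit by 3, carrying:
  0×3 = 0 → write 0
  1×3 = 3 → write 1 carry 1
  0×3+1 = 1 → write 1
  1×3 = 3 → write 1 carry 1
  1×3+1 = 4 → write 0 carry 2
  0×3+2 = 2 → write 0 carry 1
  1×3+1 = 4 → write 0 carry 2
  1×3+2 = 5 → write 1 carry 2
  0×3+2 = 2 → write 0 carry 1
  0×3+1 = 1 → write 1
  0×3 = 0 → write 0
  0×3 = 0 → write 0
  0×3 = 0 → write 0
  0×3 = 0 → write 0
  0×3 = 0 → write 0
  1×3 = 3 → write 1 carry 1
  1×3+1 = 4 → write 0 carry 2
  1×3+2 = 5 → write 1 carry 2
  remaining carry: 10

0b10101000001010001110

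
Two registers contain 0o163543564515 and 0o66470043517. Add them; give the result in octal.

0o252233630234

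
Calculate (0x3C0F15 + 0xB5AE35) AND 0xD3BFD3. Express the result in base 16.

0xD1BD42

Add column by column in base 16, right to left:
  5+5 = A
  1+3 = 4
  F+E = D carry 1
  0+A+1 = B
  C+5 = 1 carry 1
  3+B+1 = F
Sum = 0xF1BD4A; now AND with 0xD3BFD3:
  F&D=D, 1&3=1, B&B=B, D&F=D, 4&D=4, A&3=2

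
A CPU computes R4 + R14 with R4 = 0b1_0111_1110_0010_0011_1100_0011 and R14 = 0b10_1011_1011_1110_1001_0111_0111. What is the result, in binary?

0b100001110100000110100111010

Add column by column in base 2, right to left:
  1+1 = 0 carry 1
  1+1+1 = 1 carry 1
  0+1+1 = 0 carry 1
  0+0+1 = 1
  0+1 = 1
  0+1 = 1
  1+1 = 0 carry 1
  1+0+1 = 0 carry 1
  1+1+1 = 1 carry 1
  1+0+1 = 0 carry 1
  0+0+1 = 1
  0+1 = 1
  0+0 = 0
  1+1 = 0 carry 1
  0+1+1 = 0 carry 1
  0+1+1 = 0 carry 1
  0+1+1 = 0 carry 1
  1+1+1 = 1 carry 1
  1+0+1 = 0 carry 1
  1+1+1 = 1 carry 1
  1+1+1 = 1 carry 1
  1+1+1 = 1 carry 1
  1+0+1 = 0 carry 1
  0+1+1 = 0 carry 1
  1+0+1 = 0 carry 1
  0+1+1 = 0 carry 1
  final carry 1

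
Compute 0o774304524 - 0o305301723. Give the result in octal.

0o467002601

Subtract column by column in base 8:
  4-3 → 1
  2-2 → 0
  5-7 → 6 (borrow)
  4-1-1 → 2
  0-0 → 0
  3-3 → 0
  4-5 → 7 (borrow)
  7-0-1 → 6
  7-3 → 4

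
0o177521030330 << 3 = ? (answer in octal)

Shifting left by 3 bits = 1 oct digit: append 1 zero.

0o1775210303300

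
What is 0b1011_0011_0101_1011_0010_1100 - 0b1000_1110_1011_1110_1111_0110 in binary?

0b1001001001110000110110

Subtract column by column in base 2:
  0-0 → 0
  0-1 → 1 (borrow)
  1-1-1 → 1 (borrow)
  1-0-1 → 0
  0-1 → 1 (borrow)
  1-1-1 → 1 (borrow)
  0-1-1 → 0 (borrow)
  0-1-1 → 0 (borrow)
  1-0-1 → 0
  1-1 → 0
  0-1 → 1 (borrow)
  1-1-1 → 1 (borrow)
  1-1-1 → 1 (borrow)
  0-1-1 → 0 (borrow)
  1-0-1 → 0
  0-1 → 1 (borrow)
  1-0-1 → 0
  1-1 → 0
  0-1 → 1 (borrow)
  0-1-1 → 0 (borrow)
  1-0-1 → 0
  1-0 → 1
  0-0 → 0
  1-1 → 0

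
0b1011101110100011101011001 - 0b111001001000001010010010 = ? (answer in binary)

Subtract column by column in base 2:
  1-0 → 1
  0-1 → 1 (borrow)
  0-0-1 → 1 (borrow)
  1-0-1 → 0
  1-1 → 0
  0-0 → 0
  1-0 → 1
  0-1 → 1 (borrow)
  1-0-1 → 0
  1-1 → 0
  1-0 → 1
  0-0 → 0
  0-0 → 0
  0-0 → 0
  1-0 → 1
  0-1 → 1 (borrow)
  1-0-1 → 0
  1-0 → 1
  1-1 → 0
  0-0 → 0
  1-0 → 1
  1-1 → 0
  1-1 → 0
  0-1 → 1 (borrow)
  1-0-1 → 0

0b100100101100010011000111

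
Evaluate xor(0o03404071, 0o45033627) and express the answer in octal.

0o46437656

XOR each oct digit independently (no carries):
  0^4=4, 3^5=6, 4^0=4, 0^3=3, 4^3=7, 0^6=6, 7^2=5, 1^7=6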